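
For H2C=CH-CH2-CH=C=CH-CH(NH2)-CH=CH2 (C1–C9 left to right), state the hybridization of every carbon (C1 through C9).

C1 — 3 σ bonds, plus one π bond. Steric number 3, so sp2.
C2 is sp2: 3 σ bonds, plus one π bond, 3 electron-density regions.
C3 has 4 σ bonds: steric number 4 → sp3.
C4: 3 σ bonds, plus one π bond; 3 regions of electron density → sp2.
C5 has 2 σ bonds, plus two π bonds: steric number 2 → sp.
C6: 3 σ bonds, plus one π bond; 3 regions of electron density → sp2.
C7 — 4 σ bonds. Steric number 4, so sp3.
C8: 3 σ bonds, plus one π bond — 3 electron domains, sp2.
C9: 3 σ bonds, plus one π bond — 3 electron domains, sp2.

C1 sp2, C2 sp2, C3 sp3, C4 sp2, C5 sp, C6 sp2, C7 sp3, C8 sp2, C9 sp2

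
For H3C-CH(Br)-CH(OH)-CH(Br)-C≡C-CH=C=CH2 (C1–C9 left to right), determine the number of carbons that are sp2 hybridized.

C1: sp3
C2: sp3
C3: sp3
C4: sp3
C5: sp
C6: sp
C7: sp2 ✓
C8: sp
C9: sp2 ✓
C7, C9 → 2 sp2 carbons.

2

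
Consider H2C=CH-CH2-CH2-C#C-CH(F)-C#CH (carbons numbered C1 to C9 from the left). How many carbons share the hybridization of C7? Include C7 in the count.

C7 is sp3 (only σ bonds).
C1: sp2
C2: sp2
C3: sp3 ✓
C4: sp3 ✓
C5: sp
C6: sp
C7: sp3 ✓
C8: sp
C9: sp
3 carbons are sp3.

3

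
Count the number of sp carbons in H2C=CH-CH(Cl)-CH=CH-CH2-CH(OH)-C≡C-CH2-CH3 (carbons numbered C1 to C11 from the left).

2

C1: sp2
C2: sp2
C3: sp3
C4: sp2
C5: sp2
C6: sp3
C7: sp3
C8: sp ✓
C9: sp ✓
C10: sp3
C11: sp3
C8, C9 → 2 sp carbons.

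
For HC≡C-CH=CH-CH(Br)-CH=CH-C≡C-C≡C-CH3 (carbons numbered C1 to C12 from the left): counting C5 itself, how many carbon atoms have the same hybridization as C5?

C5 is sp3 (only σ bonds).
C1: sp
C2: sp
C3: sp2
C4: sp2
C5: sp3 ✓
C6: sp2
C7: sp2
C8: sp
C9: sp
C10: sp
C11: sp
C12: sp3 ✓
2 carbons are sp3.

2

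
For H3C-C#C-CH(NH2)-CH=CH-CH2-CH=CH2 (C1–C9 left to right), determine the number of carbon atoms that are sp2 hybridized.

C1: sp3
C2: sp
C3: sp
C4: sp3
C5: sp2 ✓
C6: sp2 ✓
C7: sp3
C8: sp2 ✓
C9: sp2 ✓
C5, C6, C8, C9 → 4 sp2 carbons.

4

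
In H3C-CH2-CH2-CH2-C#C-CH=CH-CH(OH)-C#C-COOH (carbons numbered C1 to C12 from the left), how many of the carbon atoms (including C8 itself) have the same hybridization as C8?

C8 is sp2 (one π bond).
C1: sp3
C2: sp3
C3: sp3
C4: sp3
C5: sp
C6: sp
C7: sp2 ✓
C8: sp2 ✓
C9: sp3
C10: sp
C11: sp
C12: sp2 ✓
3 carbons are sp2.

3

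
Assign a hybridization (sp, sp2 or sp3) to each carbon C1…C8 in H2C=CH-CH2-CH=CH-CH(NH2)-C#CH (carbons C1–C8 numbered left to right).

C1 sp2, C2 sp2, C3 sp3, C4 sp2, C5 sp2, C6 sp3, C7 sp, C8 sp

C1 carries 3 σ bonds, plus one π bond, giving a steric number of 3, so it is sp2.
C2 — 3 σ bonds, plus one π bond. Steric number 3, so sp2.
C3 — 4 σ bonds. Steric number 4, so sp3.
C4 (3 σ bonds, plus one π bond) has steric number 3: sp2.
C5: 3 σ bonds, plus one π bond — 3 electron domains, sp2.
C6 has 4 σ bonds: steric number 4 → sp3.
C7: 2 σ bonds, plus two π bonds; 2 regions of electron density → sp.
C8: 2 σ bonds, plus two π bonds; 2 regions of electron density → sp.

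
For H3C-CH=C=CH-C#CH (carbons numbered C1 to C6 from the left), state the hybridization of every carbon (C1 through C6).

C1 sp3, C2 sp2, C3 sp, C4 sp2, C5 sp, C6 sp

C1 has 4 σ bonds: steric number 4 → sp3.
C2: 3 σ bonds, plus one π bond — 3 electron domains, sp2.
C3 (2 σ bonds, plus two π bonds) has steric number 2: sp.
C4 has 3 σ bonds, plus one π bond: steric number 3 → sp2.
C5 has 2 σ bonds, plus two π bonds: steric number 2 → sp.
C6 carries 2 σ bonds, plus two π bonds, giving a steric number of 2, so it is sp.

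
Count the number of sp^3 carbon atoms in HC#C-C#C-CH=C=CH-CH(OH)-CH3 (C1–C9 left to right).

C1: sp
C2: sp
C3: sp
C4: sp
C5: sp2
C6: sp
C7: sp2
C8: sp3 ✓
C9: sp3 ✓
C8, C9 → 2 sp3 carbons.

2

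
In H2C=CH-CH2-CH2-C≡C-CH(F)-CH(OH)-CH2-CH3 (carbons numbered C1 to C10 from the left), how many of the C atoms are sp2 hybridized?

2

C1: sp2 ✓
C2: sp2 ✓
C3: sp3
C4: sp3
C5: sp
C6: sp
C7: sp3
C8: sp3
C9: sp3
C10: sp3
C1, C2 → 2 sp2 carbons.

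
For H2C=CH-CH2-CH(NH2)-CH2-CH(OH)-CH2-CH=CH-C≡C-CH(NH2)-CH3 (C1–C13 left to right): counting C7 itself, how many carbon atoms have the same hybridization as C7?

7

C7 is sp3 (only σ bonds).
C1: sp2
C2: sp2
C3: sp3 ✓
C4: sp3 ✓
C5: sp3 ✓
C6: sp3 ✓
C7: sp3 ✓
C8: sp2
C9: sp2
C10: sp
C11: sp
C12: sp3 ✓
C13: sp3 ✓
7 carbons are sp3.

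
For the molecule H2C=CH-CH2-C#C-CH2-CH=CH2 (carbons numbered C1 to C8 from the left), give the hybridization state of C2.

sp^2

C2 has 3 σ bonds, plus one π bond: steric number 3 → sp2.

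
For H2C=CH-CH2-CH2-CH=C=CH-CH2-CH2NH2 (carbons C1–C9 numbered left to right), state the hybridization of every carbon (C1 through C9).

C1 is sp2: 3 σ bonds, plus one π bond, 3 electron-density regions.
C2: 3 σ bonds, plus one π bond; 3 regions of electron density → sp2.
C3: 4 σ bonds — 4 electron domains, sp3.
C4 (4 σ bonds) has steric number 4: sp3.
C5: 3 σ bonds, plus one π bond — 3 electron domains, sp2.
C6 is sp: 2 σ bonds, plus two π bonds, 2 electron-density regions.
C7 (3 σ bonds, plus one π bond) has steric number 3: sp2.
C8 is sp3: 4 σ bonds, 4 electron-density regions.
C9: 4 σ bonds; 4 regions of electron density → sp3.

C1 sp2, C2 sp2, C3 sp3, C4 sp3, C5 sp2, C6 sp, C7 sp2, C8 sp3, C9 sp3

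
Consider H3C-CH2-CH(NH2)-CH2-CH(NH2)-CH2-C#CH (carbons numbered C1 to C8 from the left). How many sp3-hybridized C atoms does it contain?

6

C1: sp3 ✓
C2: sp3 ✓
C3: sp3 ✓
C4: sp3 ✓
C5: sp3 ✓
C6: sp3 ✓
C7: sp
C8: sp
C1, C2, C3, C4, C5, C6 → 6 sp3 carbons.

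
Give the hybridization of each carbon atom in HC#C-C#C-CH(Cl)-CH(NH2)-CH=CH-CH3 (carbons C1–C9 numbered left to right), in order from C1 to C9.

C1 has 2 σ bonds, plus two π bonds: steric number 2 → sp.
C2 — 2 σ bonds, plus two π bonds. Steric number 2, so sp.
C3 (2 σ bonds, plus two π bonds) has steric number 2: sp.
C4: 2 σ bonds, plus two π bonds — 2 electron domains, sp.
C5 — 4 σ bonds. Steric number 4, so sp3.
C6 is sp3: 4 σ bonds, 4 electron-density regions.
C7 — 3 σ bonds, plus one π bond. Steric number 3, so sp2.
C8 carries 3 σ bonds, plus one π bond, giving a steric number of 3, so it is sp2.
C9 (4 σ bonds) has steric number 4: sp3.

C1 sp, C2 sp, C3 sp, C4 sp, C5 sp3, C6 sp3, C7 sp2, C8 sp2, C9 sp3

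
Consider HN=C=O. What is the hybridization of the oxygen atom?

The oxygen atom: 1 σ bond and 2 lone pairs, plus one π bond; 3 regions of electron density → sp2.

sp²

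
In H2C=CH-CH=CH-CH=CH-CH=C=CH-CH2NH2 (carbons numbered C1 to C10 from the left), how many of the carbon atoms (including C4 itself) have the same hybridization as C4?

8

C4 is sp2 (one π bond).
C1: sp2 ✓
C2: sp2 ✓
C3: sp2 ✓
C4: sp2 ✓
C5: sp2 ✓
C6: sp2 ✓
C7: sp2 ✓
C8: sp
C9: sp2 ✓
C10: sp3
8 carbons are sp2.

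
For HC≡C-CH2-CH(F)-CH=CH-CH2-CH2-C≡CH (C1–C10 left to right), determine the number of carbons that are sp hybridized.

C1: sp ✓
C2: sp ✓
C3: sp3
C4: sp3
C5: sp2
C6: sp2
C7: sp3
C8: sp3
C9: sp ✓
C10: sp ✓
C1, C2, C9, C10 → 4 sp carbons.

4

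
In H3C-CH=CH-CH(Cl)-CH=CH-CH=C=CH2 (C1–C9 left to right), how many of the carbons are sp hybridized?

C1: sp3
C2: sp2
C3: sp2
C4: sp3
C5: sp2
C6: sp2
C7: sp2
C8: sp ✓
C9: sp2
C8 → 1 sp carbon.

1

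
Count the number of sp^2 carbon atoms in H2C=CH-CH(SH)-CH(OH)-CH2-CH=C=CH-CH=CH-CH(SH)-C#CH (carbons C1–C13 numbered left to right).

C1: sp2 ✓
C2: sp2 ✓
C3: sp3
C4: sp3
C5: sp3
C6: sp2 ✓
C7: sp
C8: sp2 ✓
C9: sp2 ✓
C10: sp2 ✓
C11: sp3
C12: sp
C13: sp
C1, C2, C6, C8, C9, C10 → 6 sp2 carbons.

6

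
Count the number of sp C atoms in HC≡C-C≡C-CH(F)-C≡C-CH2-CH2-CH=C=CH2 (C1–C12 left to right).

7

C1: sp ✓
C2: sp ✓
C3: sp ✓
C4: sp ✓
C5: sp3
C6: sp ✓
C7: sp ✓
C8: sp3
C9: sp3
C10: sp2
C11: sp ✓
C12: sp2
C1, C2, C3, C4, C6, C7, C11 → 7 sp carbons.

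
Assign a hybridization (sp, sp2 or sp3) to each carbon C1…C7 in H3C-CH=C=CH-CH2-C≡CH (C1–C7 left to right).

C1 sp3, C2 sp2, C3 sp, C4 sp2, C5 sp3, C6 sp, C7 sp

C1: 4 σ bonds — 4 electron domains, sp3.
C2 — 3 σ bonds, plus one π bond. Steric number 3, so sp2.
C3 — 2 σ bonds, plus two π bonds. Steric number 2, so sp.
C4: 3 σ bonds, plus one π bond; 3 regions of electron density → sp2.
C5 is sp3: 4 σ bonds, 4 electron-density regions.
C6 — 2 σ bonds, plus two π bonds. Steric number 2, so sp.
C7 is sp: 2 σ bonds, plus two π bonds, 2 electron-density regions.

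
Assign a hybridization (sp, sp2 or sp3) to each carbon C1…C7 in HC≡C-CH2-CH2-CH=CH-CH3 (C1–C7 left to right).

C1 sp, C2 sp, C3 sp3, C4 sp3, C5 sp2, C6 sp2, C7 sp3

C1 has 2 σ bonds, plus two π bonds: steric number 2 → sp.
C2 has 2 σ bonds, plus two π bonds: steric number 2 → sp.
C3: 4 σ bonds — 4 electron domains, sp3.
C4: 4 σ bonds — 4 electron domains, sp3.
C5: 3 σ bonds, plus one π bond; 3 regions of electron density → sp2.
C6 has 3 σ bonds, plus one π bond: steric number 3 → sp2.
C7 has 4 σ bonds: steric number 4 → sp3.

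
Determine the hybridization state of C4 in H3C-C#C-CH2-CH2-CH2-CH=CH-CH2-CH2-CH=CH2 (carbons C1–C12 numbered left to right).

C4 carries 4 σ bonds, giving a steric number of 4, so it is sp3.

sp3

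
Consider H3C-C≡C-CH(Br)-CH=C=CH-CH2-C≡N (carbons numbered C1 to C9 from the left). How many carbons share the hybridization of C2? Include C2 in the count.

C2 is sp (two π bonds).
C1: sp3
C2: sp ✓
C3: sp ✓
C4: sp3
C5: sp2
C6: sp ✓
C7: sp2
C8: sp3
C9: sp ✓
4 carbons are sp.

4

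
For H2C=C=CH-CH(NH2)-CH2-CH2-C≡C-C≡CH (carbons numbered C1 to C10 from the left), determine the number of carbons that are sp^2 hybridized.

C1: sp2 ✓
C2: sp
C3: sp2 ✓
C4: sp3
C5: sp3
C6: sp3
C7: sp
C8: sp
C9: sp
C10: sp
C1, C3 → 2 sp2 carbons.

2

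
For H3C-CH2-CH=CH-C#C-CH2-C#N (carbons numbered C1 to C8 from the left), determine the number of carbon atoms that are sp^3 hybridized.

3

C1: sp3 ✓
C2: sp3 ✓
C3: sp2
C4: sp2
C5: sp
C6: sp
C7: sp3 ✓
C8: sp
C1, C2, C7 → 3 sp3 carbons.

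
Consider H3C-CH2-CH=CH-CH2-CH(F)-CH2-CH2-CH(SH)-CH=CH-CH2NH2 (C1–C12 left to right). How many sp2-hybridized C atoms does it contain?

4

C1: sp3
C2: sp3
C3: sp2 ✓
C4: sp2 ✓
C5: sp3
C6: sp3
C7: sp3
C8: sp3
C9: sp3
C10: sp2 ✓
C11: sp2 ✓
C12: sp3
C3, C4, C10, C11 → 4 sp2 carbons.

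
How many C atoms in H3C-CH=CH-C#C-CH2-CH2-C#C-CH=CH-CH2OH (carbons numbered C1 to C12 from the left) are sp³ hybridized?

4

C1: sp3 ✓
C2: sp2
C3: sp2
C4: sp
C5: sp
C6: sp3 ✓
C7: sp3 ✓
C8: sp
C9: sp
C10: sp2
C11: sp2
C12: sp3 ✓
C1, C6, C7, C12 → 4 sp3 carbons.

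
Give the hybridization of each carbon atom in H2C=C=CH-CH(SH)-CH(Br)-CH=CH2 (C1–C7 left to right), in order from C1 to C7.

C1 sp2, C2 sp, C3 sp2, C4 sp3, C5 sp3, C6 sp2, C7 sp2

C1 carries 3 σ bonds, plus one π bond, giving a steric number of 3, so it is sp2.
C2: 2 σ bonds, plus two π bonds — 2 electron domains, sp.
C3 (3 σ bonds, plus one π bond) has steric number 3: sp2.
C4 has 4 σ bonds: steric number 4 → sp3.
C5 carries 4 σ bonds, giving a steric number of 4, so it is sp3.
C6 has 3 σ bonds, plus one π bond: steric number 3 → sp2.
C7 (3 σ bonds, plus one π bond) has steric number 3: sp2.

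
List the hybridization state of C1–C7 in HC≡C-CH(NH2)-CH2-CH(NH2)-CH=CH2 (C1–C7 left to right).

C1 sp, C2 sp, C3 sp3, C4 sp3, C5 sp3, C6 sp2, C7 sp2

C1: 2 σ bonds, plus two π bonds — 2 electron domains, sp.
C2 carries 2 σ bonds, plus two π bonds, giving a steric number of 2, so it is sp.
C3: 4 σ bonds — 4 electron domains, sp3.
C4 is sp3: 4 σ bonds, 4 electron-density regions.
C5: 4 σ bonds — 4 electron domains, sp3.
C6: 3 σ bonds, plus one π bond; 3 regions of electron density → sp2.
C7 — 3 σ bonds, plus one π bond. Steric number 3, so sp2.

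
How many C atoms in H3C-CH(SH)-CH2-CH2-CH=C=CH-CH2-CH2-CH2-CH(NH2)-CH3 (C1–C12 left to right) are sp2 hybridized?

C1: sp3
C2: sp3
C3: sp3
C4: sp3
C5: sp2 ✓
C6: sp
C7: sp2 ✓
C8: sp3
C9: sp3
C10: sp3
C11: sp3
C12: sp3
C5, C7 → 2 sp2 carbons.

2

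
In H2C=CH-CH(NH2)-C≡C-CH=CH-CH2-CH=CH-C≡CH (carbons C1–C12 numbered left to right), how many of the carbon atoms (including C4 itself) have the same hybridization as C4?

4

C4 is sp (two π bonds).
C1: sp2
C2: sp2
C3: sp3
C4: sp ✓
C5: sp ✓
C6: sp2
C7: sp2
C8: sp3
C9: sp2
C10: sp2
C11: sp ✓
C12: sp ✓
4 carbons are sp.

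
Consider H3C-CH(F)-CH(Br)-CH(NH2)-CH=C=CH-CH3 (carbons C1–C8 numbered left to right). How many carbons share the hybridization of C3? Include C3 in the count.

C3 is sp3 (only σ bonds).
C1: sp3 ✓
C2: sp3 ✓
C3: sp3 ✓
C4: sp3 ✓
C5: sp2
C6: sp
C7: sp2
C8: sp3 ✓
5 carbons are sp3.

5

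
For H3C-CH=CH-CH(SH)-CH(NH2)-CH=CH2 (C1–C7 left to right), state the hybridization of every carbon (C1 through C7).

C1 sp3, C2 sp2, C3 sp2, C4 sp3, C5 sp3, C6 sp2, C7 sp2

C1 (4 σ bonds) has steric number 4: sp3.
C2 (3 σ bonds, plus one π bond) has steric number 3: sp2.
C3: 3 σ bonds, plus one π bond — 3 electron domains, sp2.
C4 has 4 σ bonds: steric number 4 → sp3.
C5: 4 σ bonds; 4 regions of electron density → sp3.
C6 carries 3 σ bonds, plus one π bond, giving a steric number of 3, so it is sp2.
C7 is sp2: 3 σ bonds, plus one π bond, 3 electron-density regions.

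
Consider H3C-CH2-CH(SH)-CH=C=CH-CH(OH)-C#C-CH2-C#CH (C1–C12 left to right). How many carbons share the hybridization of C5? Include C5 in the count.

C5 is sp (two π bonds).
C1: sp3
C2: sp3
C3: sp3
C4: sp2
C5: sp ✓
C6: sp2
C7: sp3
C8: sp ✓
C9: sp ✓
C10: sp3
C11: sp ✓
C12: sp ✓
5 carbons are sp.

5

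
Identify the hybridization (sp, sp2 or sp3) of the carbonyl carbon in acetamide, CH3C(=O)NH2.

The carbonyl carbon carries 3 σ bonds, plus one π bond, giving a steric number of 3, so it is sp2.

sp2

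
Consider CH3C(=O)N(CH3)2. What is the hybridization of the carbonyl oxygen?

sp2

The carbonyl oxygen: 1 σ bond and 2 lone pairs, plus one π bond; 3 regions of electron density → sp2.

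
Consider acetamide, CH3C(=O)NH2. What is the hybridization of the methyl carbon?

sp³

The methyl carbon — 4 σ bonds. Steric number 4, so sp3.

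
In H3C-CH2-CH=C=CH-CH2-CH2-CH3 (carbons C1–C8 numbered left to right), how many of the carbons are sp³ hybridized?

5

C1: sp3 ✓
C2: sp3 ✓
C3: sp2
C4: sp
C5: sp2
C6: sp3 ✓
C7: sp3 ✓
C8: sp3 ✓
C1, C2, C6, C7, C8 → 5 sp3 carbons.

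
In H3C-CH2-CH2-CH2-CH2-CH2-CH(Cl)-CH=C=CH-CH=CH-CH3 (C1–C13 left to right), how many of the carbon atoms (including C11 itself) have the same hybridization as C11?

C11 is sp2 (one π bond).
C1: sp3
C2: sp3
C3: sp3
C4: sp3
C5: sp3
C6: sp3
C7: sp3
C8: sp2 ✓
C9: sp
C10: sp2 ✓
C11: sp2 ✓
C12: sp2 ✓
C13: sp3
4 carbons are sp2.

4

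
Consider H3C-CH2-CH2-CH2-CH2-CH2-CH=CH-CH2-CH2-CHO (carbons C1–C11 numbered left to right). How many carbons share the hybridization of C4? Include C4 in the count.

8

C4 is sp3 (only σ bonds).
C1: sp3 ✓
C2: sp3 ✓
C3: sp3 ✓
C4: sp3 ✓
C5: sp3 ✓
C6: sp3 ✓
C7: sp2
C8: sp2
C9: sp3 ✓
C10: sp3 ✓
C11: sp2
8 carbons are sp3.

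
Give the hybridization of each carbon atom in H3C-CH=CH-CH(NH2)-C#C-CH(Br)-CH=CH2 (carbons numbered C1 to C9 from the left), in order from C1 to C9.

C1 — 4 σ bonds. Steric number 4, so sp3.
C2 — 3 σ bonds, plus one π bond. Steric number 3, so sp2.
C3 has 3 σ bonds, plus one π bond: steric number 3 → sp2.
C4 (4 σ bonds) has steric number 4: sp3.
C5 (2 σ bonds, plus two π bonds) has steric number 2: sp.
C6 — 2 σ bonds, plus two π bonds. Steric number 2, so sp.
C7: 4 σ bonds — 4 electron domains, sp3.
C8 (3 σ bonds, plus one π bond) has steric number 3: sp2.
C9 carries 3 σ bonds, plus one π bond, giving a steric number of 3, so it is sp2.

C1 sp3, C2 sp2, C3 sp2, C4 sp3, C5 sp, C6 sp, C7 sp3, C8 sp2, C9 sp2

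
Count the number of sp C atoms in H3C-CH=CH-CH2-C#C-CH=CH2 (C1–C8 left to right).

2

C1: sp3
C2: sp2
C3: sp2
C4: sp3
C5: sp ✓
C6: sp ✓
C7: sp2
C8: sp2
C5, C6 → 2 sp carbons.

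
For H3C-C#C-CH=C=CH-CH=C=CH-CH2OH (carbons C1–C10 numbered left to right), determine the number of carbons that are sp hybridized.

C1: sp3
C2: sp ✓
C3: sp ✓
C4: sp2
C5: sp ✓
C6: sp2
C7: sp2
C8: sp ✓
C9: sp2
C10: sp3
C2, C3, C5, C8 → 4 sp carbons.

4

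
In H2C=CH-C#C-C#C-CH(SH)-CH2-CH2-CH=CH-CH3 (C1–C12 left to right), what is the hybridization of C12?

sp³

C12: 4 σ bonds; 4 regions of electron density → sp3.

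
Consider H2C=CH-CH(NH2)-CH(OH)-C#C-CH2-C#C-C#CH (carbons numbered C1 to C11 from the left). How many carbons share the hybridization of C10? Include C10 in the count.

C10 is sp (two π bonds).
C1: sp2
C2: sp2
C3: sp3
C4: sp3
C5: sp ✓
C6: sp ✓
C7: sp3
C8: sp ✓
C9: sp ✓
C10: sp ✓
C11: sp ✓
6 carbons are sp.

6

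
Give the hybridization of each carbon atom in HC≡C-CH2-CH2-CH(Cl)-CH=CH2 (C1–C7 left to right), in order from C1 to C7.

C1 sp, C2 sp, C3 sp3, C4 sp3, C5 sp3, C6 sp2, C7 sp2

C1: 2 σ bonds, plus two π bonds — 2 electron domains, sp.
C2 has 2 σ bonds, plus two π bonds: steric number 2 → sp.
C3 — 4 σ bonds. Steric number 4, so sp3.
C4: 4 σ bonds — 4 electron domains, sp3.
C5: 4 σ bonds; 4 regions of electron density → sp3.
C6 has 3 σ bonds, plus one π bond: steric number 3 → sp2.
C7: 3 σ bonds, plus one π bond; 3 regions of electron density → sp2.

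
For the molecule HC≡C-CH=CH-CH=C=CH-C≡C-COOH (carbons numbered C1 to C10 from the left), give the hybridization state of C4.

C4 carries 3 σ bonds, plus one π bond, giving a steric number of 3, so it is sp2.

sp²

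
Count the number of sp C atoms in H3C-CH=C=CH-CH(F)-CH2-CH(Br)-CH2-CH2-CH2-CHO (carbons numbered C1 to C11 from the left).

1

C1: sp3
C2: sp2
C3: sp ✓
C4: sp2
C5: sp3
C6: sp3
C7: sp3
C8: sp3
C9: sp3
C10: sp3
C11: sp2
C3 → 1 sp carbon.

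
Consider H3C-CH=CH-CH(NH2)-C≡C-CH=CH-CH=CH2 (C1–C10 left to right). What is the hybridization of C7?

sp2

C7 — 3 σ bonds, plus one π bond. Steric number 3, so sp2.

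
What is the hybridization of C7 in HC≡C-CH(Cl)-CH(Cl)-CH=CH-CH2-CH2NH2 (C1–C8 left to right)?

sp³

C7: 4 σ bonds; 4 regions of electron density → sp3.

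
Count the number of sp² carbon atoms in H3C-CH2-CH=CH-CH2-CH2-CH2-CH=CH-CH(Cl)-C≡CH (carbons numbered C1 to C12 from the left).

C1: sp3
C2: sp3
C3: sp2 ✓
C4: sp2 ✓
C5: sp3
C6: sp3
C7: sp3
C8: sp2 ✓
C9: sp2 ✓
C10: sp3
C11: sp
C12: sp
C3, C4, C8, C9 → 4 sp2 carbons.

4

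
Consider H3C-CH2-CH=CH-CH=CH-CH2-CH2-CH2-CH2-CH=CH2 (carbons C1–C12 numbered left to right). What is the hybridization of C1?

C1 (4 σ bonds) has steric number 4: sp3.

sp3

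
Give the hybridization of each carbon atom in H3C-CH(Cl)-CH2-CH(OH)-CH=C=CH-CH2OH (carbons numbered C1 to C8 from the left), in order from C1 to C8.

C1: 4 σ bonds; 4 regions of electron density → sp3.
C2 is sp3: 4 σ bonds, 4 electron-density regions.
C3: 4 σ bonds; 4 regions of electron density → sp3.
C4 (4 σ bonds) has steric number 4: sp3.
C5: 3 σ bonds, plus one π bond — 3 electron domains, sp2.
C6: 2 σ bonds, plus two π bonds; 2 regions of electron density → sp.
C7: 3 σ bonds, plus one π bond — 3 electron domains, sp2.
C8: 4 σ bonds; 4 regions of electron density → sp3.

C1 sp3, C2 sp3, C3 sp3, C4 sp3, C5 sp2, C6 sp, C7 sp2, C8 sp3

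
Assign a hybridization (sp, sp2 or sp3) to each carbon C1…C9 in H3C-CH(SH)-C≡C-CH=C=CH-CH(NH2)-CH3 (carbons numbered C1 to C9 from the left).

C1: 4 σ bonds — 4 electron domains, sp3.
C2 is sp3: 4 σ bonds, 4 electron-density regions.
C3 has 2 σ bonds, plus two π bonds: steric number 2 → sp.
C4 carries 2 σ bonds, plus two π bonds, giving a steric number of 2, so it is sp.
C5 is sp2: 3 σ bonds, plus one π bond, 3 electron-density regions.
C6: 2 σ bonds, plus two π bonds; 2 regions of electron density → sp.
C7: 3 σ bonds, plus one π bond — 3 electron domains, sp2.
C8 carries 4 σ bonds, giving a steric number of 4, so it is sp3.
C9 (4 σ bonds) has steric number 4: sp3.

C1 sp3, C2 sp3, C3 sp, C4 sp, C5 sp2, C6 sp, C7 sp2, C8 sp3, C9 sp3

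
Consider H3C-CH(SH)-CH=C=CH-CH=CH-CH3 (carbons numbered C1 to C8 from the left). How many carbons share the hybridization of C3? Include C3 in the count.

C3 is sp2 (one π bond).
C1: sp3
C2: sp3
C3: sp2 ✓
C4: sp
C5: sp2 ✓
C6: sp2 ✓
C7: sp2 ✓
C8: sp3
4 carbons are sp2.

4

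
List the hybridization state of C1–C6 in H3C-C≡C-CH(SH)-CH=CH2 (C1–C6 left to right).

C1 sp3, C2 sp, C3 sp, C4 sp3, C5 sp2, C6 sp2

C1 has 4 σ bonds: steric number 4 → sp3.
C2 has 2 σ bonds, plus two π bonds: steric number 2 → sp.
C3 is sp: 2 σ bonds, plus two π bonds, 2 electron-density regions.
C4 carries 4 σ bonds, giving a steric number of 4, so it is sp3.
C5: 3 σ bonds, plus one π bond; 3 regions of electron density → sp2.
C6 has 3 σ bonds, plus one π bond: steric number 3 → sp2.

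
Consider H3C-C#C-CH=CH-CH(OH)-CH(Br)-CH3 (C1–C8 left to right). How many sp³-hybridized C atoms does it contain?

4

C1: sp3 ✓
C2: sp
C3: sp
C4: sp2
C5: sp2
C6: sp3 ✓
C7: sp3 ✓
C8: sp3 ✓
C1, C6, C7, C8 → 4 sp3 carbons.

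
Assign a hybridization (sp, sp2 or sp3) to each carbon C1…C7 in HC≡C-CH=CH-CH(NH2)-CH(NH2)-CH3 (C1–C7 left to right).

C1 sp, C2 sp, C3 sp2, C4 sp2, C5 sp3, C6 sp3, C7 sp3

C1 carries 2 σ bonds, plus two π bonds, giving a steric number of 2, so it is sp.
C2 — 2 σ bonds, plus two π bonds. Steric number 2, so sp.
C3 carries 3 σ bonds, plus one π bond, giving a steric number of 3, so it is sp2.
C4 has 3 σ bonds, plus one π bond: steric number 3 → sp2.
C5 is sp3: 4 σ bonds, 4 electron-density regions.
C6: 4 σ bonds — 4 electron domains, sp3.
C7 has 4 σ bonds: steric number 4 → sp3.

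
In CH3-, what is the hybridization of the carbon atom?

sp³

Three σ bonds + one lone pair = steric number 4 → sp3, pyramidal.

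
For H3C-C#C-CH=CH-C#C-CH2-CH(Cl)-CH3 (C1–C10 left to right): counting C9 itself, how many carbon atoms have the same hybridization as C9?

C9 is sp3 (only σ bonds).
C1: sp3 ✓
C2: sp
C3: sp
C4: sp2
C5: sp2
C6: sp
C7: sp
C8: sp3 ✓
C9: sp3 ✓
C10: sp3 ✓
4 carbons are sp3.

4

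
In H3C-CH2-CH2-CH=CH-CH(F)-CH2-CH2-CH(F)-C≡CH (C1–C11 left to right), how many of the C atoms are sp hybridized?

2

C1: sp3
C2: sp3
C3: sp3
C4: sp2
C5: sp2
C6: sp3
C7: sp3
C8: sp3
C9: sp3
C10: sp ✓
C11: sp ✓
C10, C11 → 2 sp carbons.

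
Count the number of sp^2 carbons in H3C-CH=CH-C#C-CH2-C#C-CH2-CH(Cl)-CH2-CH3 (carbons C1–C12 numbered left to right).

C1: sp3
C2: sp2 ✓
C3: sp2 ✓
C4: sp
C5: sp
C6: sp3
C7: sp
C8: sp
C9: sp3
C10: sp3
C11: sp3
C12: sp3
C2, C3 → 2 sp2 carbons.

2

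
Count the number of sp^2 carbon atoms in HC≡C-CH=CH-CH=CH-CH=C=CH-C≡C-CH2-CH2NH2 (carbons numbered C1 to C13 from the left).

C1: sp
C2: sp
C3: sp2 ✓
C4: sp2 ✓
C5: sp2 ✓
C6: sp2 ✓
C7: sp2 ✓
C8: sp
C9: sp2 ✓
C10: sp
C11: sp
C12: sp3
C13: sp3
C3, C4, C5, C6, C7, C9 → 6 sp2 carbons.

6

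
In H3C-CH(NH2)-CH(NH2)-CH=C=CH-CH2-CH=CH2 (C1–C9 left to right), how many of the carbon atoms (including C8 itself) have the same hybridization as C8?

4

C8 is sp2 (one π bond).
C1: sp3
C2: sp3
C3: sp3
C4: sp2 ✓
C5: sp
C6: sp2 ✓
C7: sp3
C8: sp2 ✓
C9: sp2 ✓
4 carbons are sp2.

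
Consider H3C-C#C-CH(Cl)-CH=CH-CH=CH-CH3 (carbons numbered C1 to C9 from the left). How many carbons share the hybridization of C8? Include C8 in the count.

4

C8 is sp2 (one π bond).
C1: sp3
C2: sp
C3: sp
C4: sp3
C5: sp2 ✓
C6: sp2 ✓
C7: sp2 ✓
C8: sp2 ✓
C9: sp3
4 carbons are sp2.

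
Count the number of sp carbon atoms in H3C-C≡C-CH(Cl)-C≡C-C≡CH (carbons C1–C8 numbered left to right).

6

C1: sp3
C2: sp ✓
C3: sp ✓
C4: sp3
C5: sp ✓
C6: sp ✓
C7: sp ✓
C8: sp ✓
C2, C3, C5, C6, C7, C8 → 6 sp carbons.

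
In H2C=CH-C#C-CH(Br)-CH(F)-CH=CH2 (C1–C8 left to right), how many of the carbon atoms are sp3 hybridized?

2

C1: sp2
C2: sp2
C3: sp
C4: sp
C5: sp3 ✓
C6: sp3 ✓
C7: sp2
C8: sp2
C5, C6 → 2 sp3 carbons.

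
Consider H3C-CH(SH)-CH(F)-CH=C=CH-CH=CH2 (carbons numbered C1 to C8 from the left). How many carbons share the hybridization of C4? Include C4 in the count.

C4 is sp2 (one π bond).
C1: sp3
C2: sp3
C3: sp3
C4: sp2 ✓
C5: sp
C6: sp2 ✓
C7: sp2 ✓
C8: sp2 ✓
4 carbons are sp2.

4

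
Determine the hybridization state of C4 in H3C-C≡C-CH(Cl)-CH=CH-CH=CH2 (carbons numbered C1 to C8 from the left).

sp³

C4: 4 σ bonds; 4 regions of electron density → sp3.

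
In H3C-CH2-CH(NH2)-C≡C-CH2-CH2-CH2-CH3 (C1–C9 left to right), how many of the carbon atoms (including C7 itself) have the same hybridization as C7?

7

C7 is sp3 (only σ bonds).
C1: sp3 ✓
C2: sp3 ✓
C3: sp3 ✓
C4: sp
C5: sp
C6: sp3 ✓
C7: sp3 ✓
C8: sp3 ✓
C9: sp3 ✓
7 carbons are sp3.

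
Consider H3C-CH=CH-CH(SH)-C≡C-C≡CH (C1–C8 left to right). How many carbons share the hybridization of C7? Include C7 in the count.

4

C7 is sp (two π bonds).
C1: sp3
C2: sp2
C3: sp2
C4: sp3
C5: sp ✓
C6: sp ✓
C7: sp ✓
C8: sp ✓
4 carbons are sp.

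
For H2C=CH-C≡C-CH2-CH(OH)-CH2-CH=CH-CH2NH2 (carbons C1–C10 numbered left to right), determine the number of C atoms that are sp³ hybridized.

4

C1: sp2
C2: sp2
C3: sp
C4: sp
C5: sp3 ✓
C6: sp3 ✓
C7: sp3 ✓
C8: sp2
C9: sp2
C10: sp3 ✓
C5, C6, C7, C10 → 4 sp3 carbons.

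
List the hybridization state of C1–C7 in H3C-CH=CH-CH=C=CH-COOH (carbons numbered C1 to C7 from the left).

C1 sp3, C2 sp2, C3 sp2, C4 sp2, C5 sp, C6 sp2, C7 sp2

C1: 4 σ bonds; 4 regions of electron density → sp3.
C2 is sp2: 3 σ bonds, plus one π bond, 3 electron-density regions.
C3 (3 σ bonds, plus one π bond) has steric number 3: sp2.
C4: 3 σ bonds, plus one π bond; 3 regions of electron density → sp2.
C5 is sp: 2 σ bonds, plus two π bonds, 2 electron-density regions.
C6: 3 σ bonds, plus one π bond; 3 regions of electron density → sp2.
C7 is sp2: 3 σ bonds, plus one π bond, 3 electron-density regions.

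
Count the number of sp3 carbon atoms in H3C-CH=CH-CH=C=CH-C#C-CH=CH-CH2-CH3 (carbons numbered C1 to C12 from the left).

3

C1: sp3 ✓
C2: sp2
C3: sp2
C4: sp2
C5: sp
C6: sp2
C7: sp
C8: sp
C9: sp2
C10: sp2
C11: sp3 ✓
C12: sp3 ✓
C1, C11, C12 → 3 sp3 carbons.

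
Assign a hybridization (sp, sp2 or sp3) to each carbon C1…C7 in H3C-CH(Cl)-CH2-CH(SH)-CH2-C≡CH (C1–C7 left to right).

C1 carries 4 σ bonds, giving a steric number of 4, so it is sp3.
C2 is sp3: 4 σ bonds, 4 electron-density regions.
C3: 4 σ bonds; 4 regions of electron density → sp3.
C4 carries 4 σ bonds, giving a steric number of 4, so it is sp3.
C5: 4 σ bonds — 4 electron domains, sp3.
C6 is sp: 2 σ bonds, plus two π bonds, 2 electron-density regions.
C7 carries 2 σ bonds, plus two π bonds, giving a steric number of 2, so it is sp.

C1 sp3, C2 sp3, C3 sp3, C4 sp3, C5 sp3, C6 sp, C7 sp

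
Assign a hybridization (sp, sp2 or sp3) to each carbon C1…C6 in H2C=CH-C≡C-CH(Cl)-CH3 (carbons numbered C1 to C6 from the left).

C1 sp2, C2 sp2, C3 sp, C4 sp, C5 sp3, C6 sp3

C1 has 3 σ bonds, plus one π bond: steric number 3 → sp2.
C2 carries 3 σ bonds, plus one π bond, giving a steric number of 3, so it is sp2.
C3: 2 σ bonds, plus two π bonds — 2 electron domains, sp.
C4: 2 σ bonds, plus two π bonds — 2 electron domains, sp.
C5: 4 σ bonds — 4 electron domains, sp3.
C6 has 4 σ bonds: steric number 4 → sp3.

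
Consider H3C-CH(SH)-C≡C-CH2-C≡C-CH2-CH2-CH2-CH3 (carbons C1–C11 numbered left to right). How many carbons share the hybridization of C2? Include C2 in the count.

7

C2 is sp3 (only σ bonds).
C1: sp3 ✓
C2: sp3 ✓
C3: sp
C4: sp
C5: sp3 ✓
C6: sp
C7: sp
C8: sp3 ✓
C9: sp3 ✓
C10: sp3 ✓
C11: sp3 ✓
7 carbons are sp3.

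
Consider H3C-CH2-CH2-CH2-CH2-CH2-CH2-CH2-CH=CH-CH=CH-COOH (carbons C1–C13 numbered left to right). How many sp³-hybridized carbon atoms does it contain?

8

C1: sp3 ✓
C2: sp3 ✓
C3: sp3 ✓
C4: sp3 ✓
C5: sp3 ✓
C6: sp3 ✓
C7: sp3 ✓
C8: sp3 ✓
C9: sp2
C10: sp2
C11: sp2
C12: sp2
C13: sp2
C1, C2, C3, C4, C5, C6, C7, C8 → 8 sp3 carbons.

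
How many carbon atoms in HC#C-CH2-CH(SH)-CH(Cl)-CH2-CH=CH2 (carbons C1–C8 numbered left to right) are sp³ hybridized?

4

C1: sp
C2: sp
C3: sp3 ✓
C4: sp3 ✓
C5: sp3 ✓
C6: sp3 ✓
C7: sp2
C8: sp2
C3, C4, C5, C6 → 4 sp3 carbons.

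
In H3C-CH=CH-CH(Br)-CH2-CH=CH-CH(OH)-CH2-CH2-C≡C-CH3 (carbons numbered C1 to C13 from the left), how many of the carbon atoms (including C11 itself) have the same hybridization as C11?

C11 is sp (two π bonds).
C1: sp3
C2: sp2
C3: sp2
C4: sp3
C5: sp3
C6: sp2
C7: sp2
C8: sp3
C9: sp3
C10: sp3
C11: sp ✓
C12: sp ✓
C13: sp3
2 carbons are sp.

2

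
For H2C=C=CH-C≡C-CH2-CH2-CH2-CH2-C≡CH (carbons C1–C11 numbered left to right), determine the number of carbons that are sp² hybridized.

2

C1: sp2 ✓
C2: sp
C3: sp2 ✓
C4: sp
C5: sp
C6: sp3
C7: sp3
C8: sp3
C9: sp3
C10: sp
C11: sp
C1, C3 → 2 sp2 carbons.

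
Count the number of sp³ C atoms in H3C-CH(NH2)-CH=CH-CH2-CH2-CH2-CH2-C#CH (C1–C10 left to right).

C1: sp3 ✓
C2: sp3 ✓
C3: sp2
C4: sp2
C5: sp3 ✓
C6: sp3 ✓
C7: sp3 ✓
C8: sp3 ✓
C9: sp
C10: sp
C1, C2, C5, C6, C7, C8 → 6 sp3 carbons.

6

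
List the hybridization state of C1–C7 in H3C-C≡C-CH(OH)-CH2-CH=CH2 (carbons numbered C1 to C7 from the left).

C1 sp3, C2 sp, C3 sp, C4 sp3, C5 sp3, C6 sp2, C7 sp2

C1 (4 σ bonds) has steric number 4: sp3.
C2 (2 σ bonds, plus two π bonds) has steric number 2: sp.
C3: 2 σ bonds, plus two π bonds; 2 regions of electron density → sp.
C4: 4 σ bonds — 4 electron domains, sp3.
C5 has 4 σ bonds: steric number 4 → sp3.
C6 — 3 σ bonds, plus one π bond. Steric number 3, so sp2.
C7 — 3 σ bonds, plus one π bond. Steric number 3, so sp2.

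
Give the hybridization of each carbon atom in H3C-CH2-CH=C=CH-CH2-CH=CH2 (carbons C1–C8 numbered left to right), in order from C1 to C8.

C1 sp3, C2 sp3, C3 sp2, C4 sp, C5 sp2, C6 sp3, C7 sp2, C8 sp2

C1 has 4 σ bonds: steric number 4 → sp3.
C2: 4 σ bonds — 4 electron domains, sp3.
C3 (3 σ bonds, plus one π bond) has steric number 3: sp2.
C4 — 2 σ bonds, plus two π bonds. Steric number 2, so sp.
C5 has 3 σ bonds, plus one π bond: steric number 3 → sp2.
C6: 4 σ bonds; 4 regions of electron density → sp3.
C7 is sp2: 3 σ bonds, plus one π bond, 3 electron-density regions.
C8 is sp2: 3 σ bonds, plus one π bond, 3 electron-density regions.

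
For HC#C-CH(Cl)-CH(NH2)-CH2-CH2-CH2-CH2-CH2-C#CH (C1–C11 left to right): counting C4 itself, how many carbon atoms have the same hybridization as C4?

7

C4 is sp3 (only σ bonds).
C1: sp
C2: sp
C3: sp3 ✓
C4: sp3 ✓
C5: sp3 ✓
C6: sp3 ✓
C7: sp3 ✓
C8: sp3 ✓
C9: sp3 ✓
C10: sp
C11: sp
7 carbons are sp3.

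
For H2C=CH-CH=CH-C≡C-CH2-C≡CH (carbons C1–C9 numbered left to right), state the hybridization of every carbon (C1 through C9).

C1 sp2, C2 sp2, C3 sp2, C4 sp2, C5 sp, C6 sp, C7 sp3, C8 sp, C9 sp

C1 is sp2: 3 σ bonds, plus one π bond, 3 electron-density regions.
C2 (3 σ bonds, plus one π bond) has steric number 3: sp2.
C3 has 3 σ bonds, plus one π bond: steric number 3 → sp2.
C4 (3 σ bonds, plus one π bond) has steric number 3: sp2.
C5: 2 σ bonds, plus two π bonds; 2 regions of electron density → sp.
C6 has 2 σ bonds, plus two π bonds: steric number 2 → sp.
C7 carries 4 σ bonds, giving a steric number of 4, so it is sp3.
C8 — 2 σ bonds, plus two π bonds. Steric number 2, so sp.
C9 — 2 σ bonds, plus two π bonds. Steric number 2, so sp.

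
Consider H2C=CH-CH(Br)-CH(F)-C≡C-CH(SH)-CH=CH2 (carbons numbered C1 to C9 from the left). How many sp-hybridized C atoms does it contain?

C1: sp2
C2: sp2
C3: sp3
C4: sp3
C5: sp ✓
C6: sp ✓
C7: sp3
C8: sp2
C9: sp2
C5, C6 → 2 sp carbons.

2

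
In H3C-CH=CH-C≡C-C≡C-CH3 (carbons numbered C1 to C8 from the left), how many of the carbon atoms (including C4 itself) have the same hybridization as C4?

4

C4 is sp (two π bonds).
C1: sp3
C2: sp2
C3: sp2
C4: sp ✓
C5: sp ✓
C6: sp ✓
C7: sp ✓
C8: sp3
4 carbons are sp.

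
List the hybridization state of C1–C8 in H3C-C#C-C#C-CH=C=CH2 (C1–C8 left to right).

C1 sp3, C2 sp, C3 sp, C4 sp, C5 sp, C6 sp2, C7 sp, C8 sp2

C1 has 4 σ bonds: steric number 4 → sp3.
C2 is sp: 2 σ bonds, plus two π bonds, 2 electron-density regions.
C3 has 2 σ bonds, plus two π bonds: steric number 2 → sp.
C4 is sp: 2 σ bonds, plus two π bonds, 2 electron-density regions.
C5 is sp: 2 σ bonds, plus two π bonds, 2 electron-density regions.
C6 is sp2: 3 σ bonds, plus one π bond, 3 electron-density regions.
C7 (2 σ bonds, plus two π bonds) has steric number 2: sp.
C8 (3 σ bonds, plus one π bond) has steric number 3: sp2.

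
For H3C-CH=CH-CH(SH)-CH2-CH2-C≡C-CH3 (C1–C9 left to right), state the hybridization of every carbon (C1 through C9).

C1 carries 4 σ bonds, giving a steric number of 4, so it is sp3.
C2 (3 σ bonds, plus one π bond) has steric number 3: sp2.
C3: 3 σ bonds, plus one π bond — 3 electron domains, sp2.
C4 is sp3: 4 σ bonds, 4 electron-density regions.
C5: 4 σ bonds — 4 electron domains, sp3.
C6 carries 4 σ bonds, giving a steric number of 4, so it is sp3.
C7 — 2 σ bonds, plus two π bonds. Steric number 2, so sp.
C8 has 2 σ bonds, plus two π bonds: steric number 2 → sp.
C9 is sp3: 4 σ bonds, 4 electron-density regions.

C1 sp3, C2 sp2, C3 sp2, C4 sp3, C5 sp3, C6 sp3, C7 sp, C8 sp, C9 sp3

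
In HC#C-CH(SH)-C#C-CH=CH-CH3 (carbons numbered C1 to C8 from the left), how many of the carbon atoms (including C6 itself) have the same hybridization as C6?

C6 is sp2 (one π bond).
C1: sp
C2: sp
C3: sp3
C4: sp
C5: sp
C6: sp2 ✓
C7: sp2 ✓
C8: sp3
2 carbons are sp2.

2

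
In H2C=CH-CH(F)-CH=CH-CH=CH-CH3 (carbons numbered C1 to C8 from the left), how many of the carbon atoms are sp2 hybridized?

6

C1: sp2 ✓
C2: sp2 ✓
C3: sp3
C4: sp2 ✓
C5: sp2 ✓
C6: sp2 ✓
C7: sp2 ✓
C8: sp3
C1, C2, C4, C5, C6, C7 → 6 sp2 carbons.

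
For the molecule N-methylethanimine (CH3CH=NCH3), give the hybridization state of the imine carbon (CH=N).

sp²

The imine carbon (CH=N) has 3 σ bonds, plus one π bond: steric number 3 → sp2.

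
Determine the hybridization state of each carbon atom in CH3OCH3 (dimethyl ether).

Each carbon atom — 4 σ bonds. Steric number 4, so sp3.

sp3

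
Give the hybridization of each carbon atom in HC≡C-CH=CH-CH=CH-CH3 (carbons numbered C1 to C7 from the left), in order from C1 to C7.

C1 sp, C2 sp, C3 sp2, C4 sp2, C5 sp2, C6 sp2, C7 sp3

C1 has 2 σ bonds, plus two π bonds: steric number 2 → sp.
C2: 2 σ bonds, plus two π bonds — 2 electron domains, sp.
C3 is sp2: 3 σ bonds, plus one π bond, 3 electron-density regions.
C4 is sp2: 3 σ bonds, plus one π bond, 3 electron-density regions.
C5 is sp2: 3 σ bonds, plus one π bond, 3 electron-density regions.
C6 — 3 σ bonds, plus one π bond. Steric number 3, so sp2.
C7: 4 σ bonds; 4 regions of electron density → sp3.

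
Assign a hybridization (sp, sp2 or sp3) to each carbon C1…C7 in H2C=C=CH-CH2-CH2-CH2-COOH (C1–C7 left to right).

C1 sp2, C2 sp, C3 sp2, C4 sp3, C5 sp3, C6 sp3, C7 sp2

C1: 3 σ bonds, plus one π bond — 3 electron domains, sp2.
C2 has 2 σ bonds, plus two π bonds: steric number 2 → sp.
C3 is sp2: 3 σ bonds, plus one π bond, 3 electron-density regions.
C4: 4 σ bonds; 4 regions of electron density → sp3.
C5: 4 σ bonds — 4 electron domains, sp3.
C6: 4 σ bonds — 4 electron domains, sp3.
C7 carries 3 σ bonds, plus one π bond, giving a steric number of 3, so it is sp2.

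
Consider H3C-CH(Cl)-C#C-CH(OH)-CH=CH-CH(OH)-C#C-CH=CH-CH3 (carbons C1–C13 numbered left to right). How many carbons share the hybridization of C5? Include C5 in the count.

5

C5 is sp3 (only σ bonds).
C1: sp3 ✓
C2: sp3 ✓
C3: sp
C4: sp
C5: sp3 ✓
C6: sp2
C7: sp2
C8: sp3 ✓
C9: sp
C10: sp
C11: sp2
C12: sp2
C13: sp3 ✓
5 carbons are sp3.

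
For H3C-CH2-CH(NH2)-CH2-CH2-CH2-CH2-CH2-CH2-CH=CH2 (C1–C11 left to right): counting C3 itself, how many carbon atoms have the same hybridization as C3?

C3 is sp3 (only σ bonds).
C1: sp3 ✓
C2: sp3 ✓
C3: sp3 ✓
C4: sp3 ✓
C5: sp3 ✓
C6: sp3 ✓
C7: sp3 ✓
C8: sp3 ✓
C9: sp3 ✓
C10: sp2
C11: sp2
9 carbons are sp3.

9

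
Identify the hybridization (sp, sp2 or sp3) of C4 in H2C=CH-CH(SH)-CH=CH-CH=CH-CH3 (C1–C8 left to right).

C4 has 3 σ bonds, plus one π bond: steric number 3 → sp2.

sp²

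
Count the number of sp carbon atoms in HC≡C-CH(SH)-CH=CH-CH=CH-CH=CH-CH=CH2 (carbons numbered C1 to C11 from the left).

C1: sp ✓
C2: sp ✓
C3: sp3
C4: sp2
C5: sp2
C6: sp2
C7: sp2
C8: sp2
C9: sp2
C10: sp2
C11: sp2
C1, C2 → 2 sp carbons.

2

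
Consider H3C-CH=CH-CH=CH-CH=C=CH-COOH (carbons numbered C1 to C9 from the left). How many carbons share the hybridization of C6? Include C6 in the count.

C6 is sp2 (one π bond).
C1: sp3
C2: sp2 ✓
C3: sp2 ✓
C4: sp2 ✓
C5: sp2 ✓
C6: sp2 ✓
C7: sp
C8: sp2 ✓
C9: sp2 ✓
7 carbons are sp2.

7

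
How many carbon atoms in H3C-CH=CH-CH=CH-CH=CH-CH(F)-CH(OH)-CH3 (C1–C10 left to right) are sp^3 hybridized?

4

C1: sp3 ✓
C2: sp2
C3: sp2
C4: sp2
C5: sp2
C6: sp2
C7: sp2
C8: sp3 ✓
C9: sp3 ✓
C10: sp3 ✓
C1, C8, C9, C10 → 4 sp3 carbons.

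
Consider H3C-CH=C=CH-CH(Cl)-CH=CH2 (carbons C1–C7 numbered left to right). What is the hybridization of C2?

sp2

C2: 3 σ bonds, plus one π bond — 3 electron domains, sp2.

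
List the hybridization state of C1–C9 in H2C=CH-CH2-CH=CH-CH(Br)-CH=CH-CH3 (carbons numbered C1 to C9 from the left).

C1: 3 σ bonds, plus one π bond — 3 electron domains, sp2.
C2: 3 σ bonds, plus one π bond; 3 regions of electron density → sp2.
C3 — 4 σ bonds. Steric number 4, so sp3.
C4 (3 σ bonds, plus one π bond) has steric number 3: sp2.
C5 carries 3 σ bonds, plus one π bond, giving a steric number of 3, so it is sp2.
C6 has 4 σ bonds: steric number 4 → sp3.
C7 is sp2: 3 σ bonds, plus one π bond, 3 electron-density regions.
C8 carries 3 σ bonds, plus one π bond, giving a steric number of 3, so it is sp2.
C9 has 4 σ bonds: steric number 4 → sp3.

C1 sp2, C2 sp2, C3 sp3, C4 sp2, C5 sp2, C6 sp3, C7 sp2, C8 sp2, C9 sp3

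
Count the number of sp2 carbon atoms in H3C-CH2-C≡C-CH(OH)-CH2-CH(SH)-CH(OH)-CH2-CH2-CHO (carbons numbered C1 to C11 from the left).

C1: sp3
C2: sp3
C3: sp
C4: sp
C5: sp3
C6: sp3
C7: sp3
C8: sp3
C9: sp3
C10: sp3
C11: sp2 ✓
C11 → 1 sp2 carbon.

1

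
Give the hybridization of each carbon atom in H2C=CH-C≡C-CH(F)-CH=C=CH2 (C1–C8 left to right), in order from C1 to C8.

C1 — 3 σ bonds, plus one π bond. Steric number 3, so sp2.
C2 (3 σ bonds, plus one π bond) has steric number 3: sp2.
C3 has 2 σ bonds, plus two π bonds: steric number 2 → sp.
C4: 2 σ bonds, plus two π bonds — 2 electron domains, sp.
C5: 4 σ bonds — 4 electron domains, sp3.
C6 is sp2: 3 σ bonds, plus one π bond, 3 electron-density regions.
C7 — 2 σ bonds, plus two π bonds. Steric number 2, so sp.
C8 carries 3 σ bonds, plus one π bond, giving a steric number of 3, so it is sp2.

C1 sp2, C2 sp2, C3 sp, C4 sp, C5 sp3, C6 sp2, C7 sp, C8 sp2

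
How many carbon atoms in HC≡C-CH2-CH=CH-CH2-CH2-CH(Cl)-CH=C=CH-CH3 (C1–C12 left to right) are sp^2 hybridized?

4

C1: sp
C2: sp
C3: sp3
C4: sp2 ✓
C5: sp2 ✓
C6: sp3
C7: sp3
C8: sp3
C9: sp2 ✓
C10: sp
C11: sp2 ✓
C12: sp3
C4, C5, C9, C11 → 4 sp2 carbons.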